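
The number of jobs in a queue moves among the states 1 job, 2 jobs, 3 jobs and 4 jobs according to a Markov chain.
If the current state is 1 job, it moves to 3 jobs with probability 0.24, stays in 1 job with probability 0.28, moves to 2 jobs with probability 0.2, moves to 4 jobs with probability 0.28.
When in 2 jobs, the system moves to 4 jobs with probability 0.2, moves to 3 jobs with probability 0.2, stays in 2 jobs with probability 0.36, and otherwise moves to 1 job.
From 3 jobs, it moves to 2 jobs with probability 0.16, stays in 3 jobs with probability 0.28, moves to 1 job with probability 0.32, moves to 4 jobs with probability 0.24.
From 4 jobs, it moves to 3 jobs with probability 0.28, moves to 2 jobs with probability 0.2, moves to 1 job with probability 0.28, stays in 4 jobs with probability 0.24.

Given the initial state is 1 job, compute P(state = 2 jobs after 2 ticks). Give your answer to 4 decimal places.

0.2224

Propagate the distribution vector 2 ticks from 1 job.
After 0 ticks: (1.0000, 0.0000, 0.0000, 0.0000)
After 1 tick: (0.2800, 0.2000, 0.2400, 0.2800)
After 2 ticks: (0.2816, 0.2224, 0.2528, 0.2432)
P(in 2 jobs after 2 ticks) = 0.2224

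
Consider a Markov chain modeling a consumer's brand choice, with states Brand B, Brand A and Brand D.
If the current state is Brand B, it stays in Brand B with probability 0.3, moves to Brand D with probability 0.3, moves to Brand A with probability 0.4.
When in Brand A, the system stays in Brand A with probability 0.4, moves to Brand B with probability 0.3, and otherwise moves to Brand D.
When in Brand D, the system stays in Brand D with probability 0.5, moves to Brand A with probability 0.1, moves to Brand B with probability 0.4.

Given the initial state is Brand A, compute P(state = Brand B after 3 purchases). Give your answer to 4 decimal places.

0.3360

Propagate the distribution vector 3 purchases from Brand A.
After 0 purchases: (0.0000, 1.0000, 0.0000)
After 1 purchase: (0.3000, 0.4000, 0.3000)
After 2 purchases: (0.3300, 0.3100, 0.3600)
After 3 purchases: (0.3360, 0.2920, 0.3720)
P(in Brand B after 3 purchases) = 0.3360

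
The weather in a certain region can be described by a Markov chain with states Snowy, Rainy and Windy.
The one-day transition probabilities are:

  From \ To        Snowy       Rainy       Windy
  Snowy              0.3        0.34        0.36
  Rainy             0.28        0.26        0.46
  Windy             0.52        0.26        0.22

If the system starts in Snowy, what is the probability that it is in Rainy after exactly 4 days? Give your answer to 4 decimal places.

Propagate the distribution vector 4 days from Snowy.
After 0 days: (1.0000, 0.0000, 0.0000)
After 1 day: (0.3000, 0.3400, 0.3600)
After 2 days: (0.3724, 0.2840, 0.3436)
After 3 days: (0.3699, 0.2898, 0.3403)
After 4 days: (0.3691, 0.2896, 0.3413)
P(in Rainy after 4 days) = 0.2896

0.2896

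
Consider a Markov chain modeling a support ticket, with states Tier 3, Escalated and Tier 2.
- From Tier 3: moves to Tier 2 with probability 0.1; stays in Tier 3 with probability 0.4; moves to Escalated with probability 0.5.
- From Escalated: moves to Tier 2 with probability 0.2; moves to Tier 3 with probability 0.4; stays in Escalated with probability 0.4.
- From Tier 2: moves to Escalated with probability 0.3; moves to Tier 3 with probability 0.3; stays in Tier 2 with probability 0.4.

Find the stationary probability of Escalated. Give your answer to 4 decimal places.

0.4177

Let the stationary distribution be π with π = πP and π_1 + π_2 + π_3 = 1.
π_1 = 0.4·π_1 + 0.4·π_2 + 0.3·π_3
π_2 = 0.5·π_1 + 0.4·π_2 + 0.3·π_3
Solving with the normalization constraint gives π = (0.3797, 0.4177, 0.2025).
So the stationary probability of Escalated is 0.4177.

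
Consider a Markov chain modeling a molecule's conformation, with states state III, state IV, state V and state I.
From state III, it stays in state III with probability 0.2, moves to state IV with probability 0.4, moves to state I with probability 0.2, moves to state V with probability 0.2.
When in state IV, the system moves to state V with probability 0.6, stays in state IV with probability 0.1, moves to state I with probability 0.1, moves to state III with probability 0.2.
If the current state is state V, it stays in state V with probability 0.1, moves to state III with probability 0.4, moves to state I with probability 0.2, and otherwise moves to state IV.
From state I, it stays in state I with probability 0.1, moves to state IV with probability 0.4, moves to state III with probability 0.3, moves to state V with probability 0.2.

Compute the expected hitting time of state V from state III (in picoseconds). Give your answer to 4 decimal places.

3.0952

Let t(s) be the expected number of picoseconds to first reach state V from state s, with t(state V) = 0. Conditioning on the first picosecond:
t(state III) = 1 + 0.2·t(state III) + 0.4·t(state IV) + 0.2·t(state I)
t(state IV) = 1 + 0.2·t(state III) + 0.1·t(state IV) + 0.1·t(state I)
t(state I) = 1 + 0.3·t(state III) + 0.4·t(state IV) + 0.1·t(state I)
Solving: t(state III) = 3.0952, t(state IV) = 2.1429, t(state I) = 3.0952.
Expected picoseconds from state III to state V: 3.0952.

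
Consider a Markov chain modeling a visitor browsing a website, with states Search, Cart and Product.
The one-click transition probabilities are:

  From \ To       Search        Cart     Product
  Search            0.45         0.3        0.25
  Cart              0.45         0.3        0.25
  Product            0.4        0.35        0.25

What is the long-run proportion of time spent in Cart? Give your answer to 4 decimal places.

0.3125

Let the stationary distribution be π with π = πP and π_1 + π_2 + π_3 = 1.
π_1 = 0.45·π_1 + 0.45·π_2 + 0.4·π_3
π_2 = 0.3·π_1 + 0.3·π_2 + 0.35·π_3
Solving with the normalization constraint gives π = (0.4375, 0.3125, 0.2500).
So the stationary probability of Cart is 0.3125.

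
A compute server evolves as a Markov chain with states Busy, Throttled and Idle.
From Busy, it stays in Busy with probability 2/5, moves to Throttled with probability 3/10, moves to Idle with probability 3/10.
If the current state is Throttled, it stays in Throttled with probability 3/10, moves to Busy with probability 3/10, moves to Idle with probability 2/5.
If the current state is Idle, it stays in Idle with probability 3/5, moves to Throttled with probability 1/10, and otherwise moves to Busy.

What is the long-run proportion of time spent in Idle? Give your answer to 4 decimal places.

0.4583

Let the stationary distribution be π with π = πP and π_1 + π_2 + π_3 = 1.
π_1 = 0.4·π_1 + 0.3·π_2 + 0.3·π_3
π_2 = 0.3·π_1 + 0.3·π_2 + 0.1·π_3
Solving with the normalization constraint gives π = (0.3333, 0.2083, 0.4583).
So the stationary probability of Idle is 0.4583.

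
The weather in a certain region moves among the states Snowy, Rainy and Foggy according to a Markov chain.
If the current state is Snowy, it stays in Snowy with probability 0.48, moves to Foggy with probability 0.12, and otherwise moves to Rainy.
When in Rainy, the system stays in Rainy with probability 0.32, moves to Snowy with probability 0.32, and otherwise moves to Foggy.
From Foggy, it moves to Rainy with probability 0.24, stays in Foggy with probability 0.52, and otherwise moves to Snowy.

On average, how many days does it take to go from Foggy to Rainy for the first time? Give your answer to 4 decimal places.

3.4420

Let t(s) be the expected number of days to first reach Rainy from state s, with t(Rainy) = 0. Conditioning on the first day:
t(Snowy) = 1 + 0.48·t(Snowy) + 0.12·t(Foggy)
t(Foggy) = 1 + 0.24·t(Snowy) + 0.52·t(Foggy)
Solving: t(Snowy) = 2.7174, t(Foggy) = 3.4420.
Expected days from Foggy to Rainy: 3.4420.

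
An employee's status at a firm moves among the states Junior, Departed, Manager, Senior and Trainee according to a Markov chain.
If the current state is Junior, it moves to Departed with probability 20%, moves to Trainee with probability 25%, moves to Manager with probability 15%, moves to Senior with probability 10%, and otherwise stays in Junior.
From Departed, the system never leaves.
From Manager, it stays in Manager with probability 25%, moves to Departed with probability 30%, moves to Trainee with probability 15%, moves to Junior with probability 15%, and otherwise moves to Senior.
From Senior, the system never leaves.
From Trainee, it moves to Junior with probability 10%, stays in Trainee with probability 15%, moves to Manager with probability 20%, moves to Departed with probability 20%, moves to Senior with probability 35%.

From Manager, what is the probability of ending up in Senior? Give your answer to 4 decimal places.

Let h(s) be the probability of absorption at Senior starting from transient state s. Then h(Senior) = 1 and h(Departed) = 0. By first-step analysis:
h(Junior) = 0.3·h(Junior) + 0.2·0 + 0.15·h(Manager) + 0.1·1 + 0.25·h(Trainee)
h(Manager) = 0.15·h(Junior) + 0.3·0 + 0.25·h(Manager) + 0.15·1 + 0.15·h(Trainee)
h(Trainee) = 0.1·h(Junior) + 0.2·0 + 0.2·h(Manager) + 0.35·1 + 0.15·h(Trainee)
Solving: h(Junior) = 0.4260, h(Manager) = 0.3962, h(Trainee) = 0.5551.
Starting from Manager, the probability is 0.3962.

0.3962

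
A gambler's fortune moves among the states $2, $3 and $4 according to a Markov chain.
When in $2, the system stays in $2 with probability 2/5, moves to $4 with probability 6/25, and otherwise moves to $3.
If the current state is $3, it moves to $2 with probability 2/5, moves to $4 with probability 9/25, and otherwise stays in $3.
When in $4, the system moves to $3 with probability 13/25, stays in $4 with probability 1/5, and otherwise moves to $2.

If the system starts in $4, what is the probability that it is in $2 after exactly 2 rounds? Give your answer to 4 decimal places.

Sum over the intermediate state after 1 round:
P = P($4→$2)·P($2→$2) + P($4→$3)·P($3→$2) + P($4→$4)·P($4→$2)
  = 0.28×0.4 + 0.52×0.4 + 0.2×0.28
  = 0.1120 + 0.2080 + 0.0560 = 0.3760

0.3760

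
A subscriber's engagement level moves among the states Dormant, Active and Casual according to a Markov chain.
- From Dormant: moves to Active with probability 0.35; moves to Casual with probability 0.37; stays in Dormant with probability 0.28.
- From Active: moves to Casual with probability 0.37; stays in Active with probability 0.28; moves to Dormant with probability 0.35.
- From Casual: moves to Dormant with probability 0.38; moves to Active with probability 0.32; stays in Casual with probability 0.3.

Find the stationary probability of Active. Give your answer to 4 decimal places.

0.3174

Let the stationary distribution be π with π = πP and π_1 + π_2 + π_3 = 1.
π_1 = 0.28·π_1 + 0.35·π_2 + 0.38·π_3
π_2 = 0.35·π_1 + 0.28·π_2 + 0.32·π_3
Solving with the normalization constraint gives π = (0.3368, 0.3174, 0.3458).
So the stationary probability of Active is 0.3174.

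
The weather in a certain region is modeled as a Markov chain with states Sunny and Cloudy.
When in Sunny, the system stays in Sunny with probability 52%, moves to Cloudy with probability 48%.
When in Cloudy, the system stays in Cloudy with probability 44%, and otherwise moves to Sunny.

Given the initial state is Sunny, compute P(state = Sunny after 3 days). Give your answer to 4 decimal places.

0.5384

Propagate the distribution vector 3 days from Sunny.
After 0 days: (1.0000, 0.0000)
After 1 day: (0.5200, 0.4800)
After 2 days: (0.5392, 0.4608)
After 3 days: (0.5384, 0.4616)
P(in Sunny after 3 days) = 0.5384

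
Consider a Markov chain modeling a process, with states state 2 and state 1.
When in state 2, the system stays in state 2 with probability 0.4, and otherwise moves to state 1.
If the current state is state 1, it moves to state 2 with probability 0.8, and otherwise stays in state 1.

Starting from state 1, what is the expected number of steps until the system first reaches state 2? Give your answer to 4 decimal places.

1.2500

Let t(s) be the expected number of steps to first reach state 2 from state s, with t(state 2) = 0. Conditioning on the first step:
t(state 1) = 1 + 0.2·t(state 1)
Solving: t(state 1) = 1.2500.
Expected steps from state 1 to state 2: 1.2500.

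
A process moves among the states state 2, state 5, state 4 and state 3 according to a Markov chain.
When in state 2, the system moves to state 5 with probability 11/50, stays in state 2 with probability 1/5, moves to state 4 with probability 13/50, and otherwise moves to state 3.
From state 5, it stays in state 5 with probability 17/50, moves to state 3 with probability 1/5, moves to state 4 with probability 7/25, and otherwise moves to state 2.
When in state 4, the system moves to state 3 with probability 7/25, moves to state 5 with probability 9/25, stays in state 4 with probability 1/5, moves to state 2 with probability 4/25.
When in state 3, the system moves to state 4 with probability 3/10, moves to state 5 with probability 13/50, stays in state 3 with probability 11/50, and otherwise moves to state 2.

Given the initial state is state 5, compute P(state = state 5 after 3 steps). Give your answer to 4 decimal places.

Propagate the distribution vector 3 steps from state 5.
After 0 steps: (0.0000, 1.0000, 0.0000, 0.0000)
After 1 step: (0.1800, 0.3400, 0.2800, 0.2000)
After 2 steps: (0.1860, 0.3080, 0.2580, 0.2480)
After 3 steps: (0.1885, 0.3030, 0.2606, 0.2479)
P(in state 5 after 3 steps) = 0.3030

0.3030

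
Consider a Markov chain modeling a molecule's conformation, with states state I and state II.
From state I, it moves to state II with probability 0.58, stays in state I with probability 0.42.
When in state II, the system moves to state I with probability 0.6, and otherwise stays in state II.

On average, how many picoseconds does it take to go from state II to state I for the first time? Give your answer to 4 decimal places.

Let t(s) be the expected number of picoseconds to first reach state I from state s, with t(state I) = 0. Conditioning on the first picosecond:
t(state II) = 1 + 0.4·t(state II)
Solving: t(state II) = 1.6667.
Expected picoseconds from state II to state I: 1.6667.

1.6667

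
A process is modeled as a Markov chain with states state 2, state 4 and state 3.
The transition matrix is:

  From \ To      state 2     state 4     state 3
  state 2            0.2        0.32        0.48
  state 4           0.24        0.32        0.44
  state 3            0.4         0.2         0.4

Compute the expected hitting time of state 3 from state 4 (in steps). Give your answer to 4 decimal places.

2.2260

Let t(s) be the expected number of steps to first reach state 3 from state s, with t(state 3) = 0. Conditioning on the first step:
t(state 2) = 1 + 0.2·t(state 2) + 0.32·t(state 4)
t(state 4) = 1 + 0.24·t(state 2) + 0.32·t(state 4)
Solving: t(state 2) = 2.1404, t(state 4) = 2.2260.
Expected steps from state 4 to state 3: 2.2260.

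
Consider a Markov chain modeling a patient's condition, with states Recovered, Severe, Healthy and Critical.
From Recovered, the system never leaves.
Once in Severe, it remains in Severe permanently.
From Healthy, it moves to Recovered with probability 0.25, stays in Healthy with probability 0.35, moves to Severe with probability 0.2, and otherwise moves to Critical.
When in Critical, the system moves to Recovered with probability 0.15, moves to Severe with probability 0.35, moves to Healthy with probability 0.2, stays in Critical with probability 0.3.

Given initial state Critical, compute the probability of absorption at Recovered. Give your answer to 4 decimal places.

Let h(s) be the probability of absorption at Recovered starting from transient state s. Then h(Recovered) = 1 and h(Severe) = 0. By first-step analysis:
h(Healthy) = 0.25·1 + 0.2·0 + 0.35·h(Healthy) + 0.2·h(Critical)
h(Critical) = 0.15·1 + 0.35·0 + 0.2·h(Healthy) + 0.3·h(Critical)
Solving: h(Healthy) = 0.4940, h(Critical) = 0.3554.
Starting from Critical, the probability is 0.3554.

0.3554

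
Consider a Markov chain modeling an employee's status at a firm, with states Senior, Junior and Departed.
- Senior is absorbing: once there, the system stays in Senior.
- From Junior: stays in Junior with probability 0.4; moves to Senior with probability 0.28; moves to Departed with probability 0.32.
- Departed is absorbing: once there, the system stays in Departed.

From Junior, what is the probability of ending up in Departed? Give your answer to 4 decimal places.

0.5333

Let h(s) be the probability of absorption at Departed starting from transient state s. Then h(Departed) = 1 and h(Senior) = 0. By first-step analysis:
h(Junior) = 0.28·0 + 0.4·h(Junior) + 0.32·1
Solving: h(Junior) = 0.5333.
Starting from Junior, the probability is 0.5333.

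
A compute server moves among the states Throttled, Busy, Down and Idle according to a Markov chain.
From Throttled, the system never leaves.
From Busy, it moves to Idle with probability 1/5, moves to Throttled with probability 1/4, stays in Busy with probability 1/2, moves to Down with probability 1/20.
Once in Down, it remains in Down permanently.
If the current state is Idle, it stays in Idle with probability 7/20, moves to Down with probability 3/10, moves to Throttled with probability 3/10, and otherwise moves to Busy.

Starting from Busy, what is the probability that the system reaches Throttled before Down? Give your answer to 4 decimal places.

Let h(s) be the probability of absorption at Throttled starting from transient state s. Then h(Throttled) = 1 and h(Down) = 0. By first-step analysis:
h(Busy) = 0.25·1 + 0.5·h(Busy) + 0.05·0 + 0.2·h(Idle)
h(Idle) = 0.3·1 + 0.05·h(Busy) + 0.3·0 + 0.35·h(Idle)
Solving: h(Busy) = 0.7063, h(Idle) = 0.5159.
Starting from Busy, the probability is 0.7063.

0.7063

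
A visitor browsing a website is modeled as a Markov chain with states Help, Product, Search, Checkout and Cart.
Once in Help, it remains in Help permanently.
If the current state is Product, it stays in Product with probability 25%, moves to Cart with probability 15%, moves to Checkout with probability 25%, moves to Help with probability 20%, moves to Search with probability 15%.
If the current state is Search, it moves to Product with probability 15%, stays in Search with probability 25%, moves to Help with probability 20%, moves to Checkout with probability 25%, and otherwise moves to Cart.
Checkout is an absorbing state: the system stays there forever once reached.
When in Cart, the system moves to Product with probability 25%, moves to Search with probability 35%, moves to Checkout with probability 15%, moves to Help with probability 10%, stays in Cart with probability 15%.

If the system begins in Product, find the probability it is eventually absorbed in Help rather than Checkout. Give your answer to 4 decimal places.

0.4405

Let h(s) be the probability of absorption at Help starting from transient state s. Then h(Help) = 1 and h(Checkout) = 0. By first-step analysis:
h(Product) = 0.2·1 + 0.25·h(Product) + 0.15·h(Search) + 0.25·0 + 0.15·h(Cart)
h(Search) = 0.2·1 + 0.15·h(Product) + 0.25·h(Search) + 0.25·0 + 0.15·h(Cart)
h(Cart) = 0.1·1 + 0.25·h(Product) + 0.35·h(Search) + 0.15·0 + 0.15·h(Cart)
Solving: h(Product) = 0.4405, h(Search) = 0.4405, h(Cart) = 0.4286.
Starting from Product, the probability is 0.4405.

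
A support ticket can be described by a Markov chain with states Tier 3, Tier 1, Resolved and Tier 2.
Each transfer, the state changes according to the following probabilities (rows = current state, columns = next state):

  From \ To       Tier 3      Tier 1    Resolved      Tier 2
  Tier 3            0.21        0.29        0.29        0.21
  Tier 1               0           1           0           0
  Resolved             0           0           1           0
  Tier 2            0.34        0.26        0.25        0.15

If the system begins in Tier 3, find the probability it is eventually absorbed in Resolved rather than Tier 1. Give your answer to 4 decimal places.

0.4983

Let h(s) be the probability of absorption at Resolved starting from transient state s. Then h(Resolved) = 1 and h(Tier 1) = 0. By first-step analysis:
h(Tier 3) = 0.21·h(Tier 3) + 0.29·0 + 0.29·1 + 0.21·h(Tier 2)
h(Tier 2) = 0.34·h(Tier 3) + 0.26·0 + 0.25·1 + 0.15·h(Tier 2)
Solving: h(Tier 3) = 0.4983, h(Tier 2) = 0.4934.
Starting from Tier 3, the probability is 0.4983.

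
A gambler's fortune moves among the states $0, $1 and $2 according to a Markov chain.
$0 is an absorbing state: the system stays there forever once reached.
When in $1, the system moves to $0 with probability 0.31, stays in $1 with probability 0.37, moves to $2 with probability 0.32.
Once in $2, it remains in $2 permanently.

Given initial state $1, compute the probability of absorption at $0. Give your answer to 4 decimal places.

Let h(s) be the probability of absorption at $0 starting from transient state s. Then h($0) = 1 and h($2) = 0. By first-step analysis:
h($1) = 0.31·1 + 0.37·h($1) + 0.32·0
Solving: h($1) = 0.4921.
Starting from $1, the probability is 0.4921.

0.4921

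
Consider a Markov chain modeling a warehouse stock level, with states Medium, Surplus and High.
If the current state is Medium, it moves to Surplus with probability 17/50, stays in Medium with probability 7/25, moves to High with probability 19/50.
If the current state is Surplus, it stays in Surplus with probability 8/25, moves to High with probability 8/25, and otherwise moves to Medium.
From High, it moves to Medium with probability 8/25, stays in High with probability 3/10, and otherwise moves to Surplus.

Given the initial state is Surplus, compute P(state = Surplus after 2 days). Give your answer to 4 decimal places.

0.3464

Sum over the intermediate state after 1 day:
P = P(Surplus→Medium)·P(Medium→Surplus) + P(Surplus→Surplus)·P(Surplus→Surplus) + P(Surplus→High)·P(High→Surplus)
  = 0.36×0.34 + 0.32×0.32 + 0.32×0.38
  = 0.1224 + 0.1024 + 0.1216 = 0.3464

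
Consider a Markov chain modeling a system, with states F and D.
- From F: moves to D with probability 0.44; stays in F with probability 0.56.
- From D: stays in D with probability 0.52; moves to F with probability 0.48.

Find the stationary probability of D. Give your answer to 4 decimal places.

Let the stationary distribution be π with π = πP and π_1 + π_2 = 1.
π_1 = 0.56·π_1 + 0.48·π_2
Solving with the normalization constraint gives π = (0.5217, 0.4783).
So the stationary probability of D is 0.4783.

0.4783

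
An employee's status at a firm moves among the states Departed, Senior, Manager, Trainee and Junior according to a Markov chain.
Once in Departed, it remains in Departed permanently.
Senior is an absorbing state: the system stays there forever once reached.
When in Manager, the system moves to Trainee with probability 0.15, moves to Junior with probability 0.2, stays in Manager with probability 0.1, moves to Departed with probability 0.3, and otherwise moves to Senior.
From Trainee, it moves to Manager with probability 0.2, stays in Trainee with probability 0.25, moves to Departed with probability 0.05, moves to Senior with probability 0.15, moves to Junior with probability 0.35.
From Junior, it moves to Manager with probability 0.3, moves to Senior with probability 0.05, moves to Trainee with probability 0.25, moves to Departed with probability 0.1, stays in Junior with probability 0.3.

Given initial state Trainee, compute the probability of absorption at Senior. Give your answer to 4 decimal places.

Let h(s) be the probability of absorption at Senior starting from transient state s. Then h(Senior) = 1 and h(Departed) = 0. By first-step analysis:
h(Manager) = 0.3·0 + 0.25·1 + 0.1·h(Manager) + 0.15·h(Trainee) + 0.2·h(Junior)
h(Trainee) = 0.05·0 + 0.15·1 + 0.2·h(Manager) + 0.25·h(Trainee) + 0.35·h(Junior)
h(Junior) = 0.1·0 + 0.05·1 + 0.3·h(Manager) + 0.25·h(Trainee) + 0.3·h(Junior)
Solving: h(Manager) = 0.4727, h(Trainee) = 0.5447, h(Junior) = 0.4685.
Starting from Trainee, the probability is 0.5447.

0.5447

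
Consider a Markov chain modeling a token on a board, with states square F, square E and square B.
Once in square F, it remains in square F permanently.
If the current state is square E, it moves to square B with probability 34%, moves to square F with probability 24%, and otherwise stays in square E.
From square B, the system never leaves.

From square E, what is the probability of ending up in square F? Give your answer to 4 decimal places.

Let h(s) be the probability of absorption at square F starting from transient state s. Then h(square F) = 1 and h(square B) = 0. By first-step analysis:
h(square E) = 0.24·1 + 0.42·h(square E) + 0.34·0
Solving: h(square E) = 0.4138.
Starting from square E, the probability is 0.4138.

0.4138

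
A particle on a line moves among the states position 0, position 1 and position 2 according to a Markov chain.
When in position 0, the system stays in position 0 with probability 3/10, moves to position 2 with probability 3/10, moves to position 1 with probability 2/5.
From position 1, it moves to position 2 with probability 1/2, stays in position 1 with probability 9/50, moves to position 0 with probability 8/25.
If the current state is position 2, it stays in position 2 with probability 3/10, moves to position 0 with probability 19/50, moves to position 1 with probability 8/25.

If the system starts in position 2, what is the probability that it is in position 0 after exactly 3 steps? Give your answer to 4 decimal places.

0.3352

Propagate the distribution vector 3 steps from position 2.
After 0 steps: (0.0000, 0.0000, 1.0000)
After 1 step: (0.3800, 0.3200, 0.3000)
After 2 steps: (0.3304, 0.3056, 0.3640)
After 3 steps: (0.3352, 0.3036, 0.3611)
P(in position 0 after 3 steps) = 0.3352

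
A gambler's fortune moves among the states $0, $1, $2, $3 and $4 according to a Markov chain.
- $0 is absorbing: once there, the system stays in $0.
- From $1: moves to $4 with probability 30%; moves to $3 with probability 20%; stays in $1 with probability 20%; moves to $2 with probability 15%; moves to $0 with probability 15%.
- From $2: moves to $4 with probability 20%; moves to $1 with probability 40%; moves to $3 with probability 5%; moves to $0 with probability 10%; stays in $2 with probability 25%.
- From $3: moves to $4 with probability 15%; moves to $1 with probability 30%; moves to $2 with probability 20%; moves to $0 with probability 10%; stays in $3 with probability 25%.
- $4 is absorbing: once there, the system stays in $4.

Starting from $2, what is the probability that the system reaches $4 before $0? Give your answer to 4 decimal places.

Let h(s) be the probability of absorption at $4 starting from transient state s. Then h($4) = 1 and h($0) = 0. By first-step analysis:
h($1) = 0.15·0 + 0.2·h($1) + 0.15·h($2) + 0.2·h($3) + 0.3·1
h($2) = 0.1·0 + 0.4·h($1) + 0.25·h($2) + 0.05·h($3) + 0.2·1
h($3) = 0.1·0 + 0.3·h($1) + 0.2·h($2) + 0.25·h($3) + 0.15·1
Solving: h($1) = 0.6588, h($2) = 0.6607, h($3) = 0.6397.
Starting from $2, the probability is 0.6607.

0.6607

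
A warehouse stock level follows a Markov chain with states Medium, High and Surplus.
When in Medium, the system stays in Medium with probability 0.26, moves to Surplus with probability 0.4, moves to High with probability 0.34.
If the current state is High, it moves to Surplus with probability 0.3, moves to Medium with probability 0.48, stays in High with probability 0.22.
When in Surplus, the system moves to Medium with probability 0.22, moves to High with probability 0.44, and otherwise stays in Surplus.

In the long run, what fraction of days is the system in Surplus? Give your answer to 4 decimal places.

Let the stationary distribution be π with π = πP and π_1 + π_2 + π_3 = 1.
π_1 = 0.26·π_1 + 0.48·π_2 + 0.22·π_3
π_2 = 0.34·π_1 + 0.22·π_2 + 0.44·π_3
Solving with the normalization constraint gives π = (0.3197, 0.3344, 0.3458).
So the stationary probability of Surplus is 0.3458.

0.3458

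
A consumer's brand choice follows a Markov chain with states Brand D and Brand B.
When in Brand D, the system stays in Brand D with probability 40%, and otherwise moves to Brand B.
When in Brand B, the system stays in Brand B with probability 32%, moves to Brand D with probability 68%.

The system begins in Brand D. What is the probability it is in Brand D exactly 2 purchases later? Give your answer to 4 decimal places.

0.5680

Sum over the intermediate state after 1 purchase:
P = P(Brand D→Brand D)·P(Brand D→Brand D) + P(Brand D→Brand B)·P(Brand B→Brand D)
  = 0.4×0.4 + 0.6×0.68
  = 0.1600 + 0.4080 = 0.5680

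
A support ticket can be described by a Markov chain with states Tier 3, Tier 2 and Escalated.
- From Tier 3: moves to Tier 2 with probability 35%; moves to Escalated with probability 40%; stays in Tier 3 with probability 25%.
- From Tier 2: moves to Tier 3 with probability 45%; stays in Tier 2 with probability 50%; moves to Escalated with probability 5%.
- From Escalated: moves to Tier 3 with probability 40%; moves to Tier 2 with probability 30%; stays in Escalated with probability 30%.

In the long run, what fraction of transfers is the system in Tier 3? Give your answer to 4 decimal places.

Let the stationary distribution be π with π = πP and π_1 + π_2 + π_3 = 1.
π_1 = 0.25·π_1 + 0.45·π_2 + 0.4·π_3
π_2 = 0.35·π_1 + 0.5·π_2 + 0.3·π_3
Solving with the normalization constraint gives π = (0.3651, 0.3978, 0.2371).
So the stationary probability of Tier 3 is 0.3651.

0.3651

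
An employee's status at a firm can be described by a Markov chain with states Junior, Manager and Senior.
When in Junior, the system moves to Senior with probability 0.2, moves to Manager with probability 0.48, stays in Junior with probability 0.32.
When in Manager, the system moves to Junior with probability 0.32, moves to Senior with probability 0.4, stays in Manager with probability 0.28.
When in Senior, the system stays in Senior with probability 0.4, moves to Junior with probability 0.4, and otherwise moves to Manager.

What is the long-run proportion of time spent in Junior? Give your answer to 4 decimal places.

Let the stationary distribution be π with π = πP and π_1 + π_2 + π_3 = 1.
π_1 = 0.32·π_1 + 0.32·π_2 + 0.4·π_3
π_2 = 0.48·π_1 + 0.28·π_2 + 0.2·π_3
Solving with the normalization constraint gives π = (0.3465, 0.3228, 0.3307).
So the stationary probability of Junior is 0.3465.

0.3465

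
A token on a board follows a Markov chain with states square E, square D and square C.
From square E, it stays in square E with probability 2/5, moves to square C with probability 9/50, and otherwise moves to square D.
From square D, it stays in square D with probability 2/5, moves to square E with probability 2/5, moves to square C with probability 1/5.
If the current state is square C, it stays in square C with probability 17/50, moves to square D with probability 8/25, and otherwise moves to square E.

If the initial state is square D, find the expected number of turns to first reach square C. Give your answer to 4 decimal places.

5.2083

Let t(s) be the expected number of turns to first reach square C from state s, with t(square C) = 0. Conditioning on the first turn:
t(square E) = 1 + 0.4·t(square E) + 0.42·t(square D)
t(square D) = 1 + 0.4·t(square E) + 0.4·t(square D)
Solving: t(square E) = 5.3125, t(square D) = 5.2083.
Expected turns from square D to square C: 5.2083.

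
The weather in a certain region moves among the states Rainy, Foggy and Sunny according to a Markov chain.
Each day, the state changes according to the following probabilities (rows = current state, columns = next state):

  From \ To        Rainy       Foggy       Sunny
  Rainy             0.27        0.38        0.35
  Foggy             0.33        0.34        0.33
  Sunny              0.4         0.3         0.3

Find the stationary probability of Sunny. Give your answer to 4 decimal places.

0.3269

Let the stationary distribution be π with π = πP and π_1 + π_2 + π_3 = 1.
π_1 = 0.27·π_1 + 0.33·π_2 + 0.4·π_3
π_2 = 0.38·π_1 + 0.34·π_2 + 0.3·π_3
Solving with the normalization constraint gives π = (0.3329, 0.3402, 0.3269).
So the stationary probability of Sunny is 0.3269.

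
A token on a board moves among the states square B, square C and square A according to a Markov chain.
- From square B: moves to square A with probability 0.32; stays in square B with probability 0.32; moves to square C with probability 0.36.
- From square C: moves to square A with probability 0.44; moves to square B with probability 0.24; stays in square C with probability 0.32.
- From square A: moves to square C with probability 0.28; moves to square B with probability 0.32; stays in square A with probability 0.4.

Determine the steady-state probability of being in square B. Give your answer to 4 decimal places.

0.2947

Let the stationary distribution be π with π = πP and π_1 + π_2 + π_3 = 1.
π_1 = 0.32·π_1 + 0.24·π_2 + 0.32·π_3
π_2 = 0.36·π_1 + 0.32·π_2 + 0.28·π_3
Solving with the normalization constraint gives π = (0.2947, 0.3162, 0.3891).
So the stationary probability of square B is 0.2947.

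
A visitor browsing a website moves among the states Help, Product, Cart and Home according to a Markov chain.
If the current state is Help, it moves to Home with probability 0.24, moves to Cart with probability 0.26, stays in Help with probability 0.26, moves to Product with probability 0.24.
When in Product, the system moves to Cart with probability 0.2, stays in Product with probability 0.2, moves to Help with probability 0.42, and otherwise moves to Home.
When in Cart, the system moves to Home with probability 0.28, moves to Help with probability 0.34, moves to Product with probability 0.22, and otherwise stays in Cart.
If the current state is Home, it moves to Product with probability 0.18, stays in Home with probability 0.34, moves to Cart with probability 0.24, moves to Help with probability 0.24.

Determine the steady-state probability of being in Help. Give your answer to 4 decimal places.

0.3062

Let the stationary distribution be π with π = πP and π_1 + π_2 + π_3 + π_4 = 1.
π_1 = 0.26·π_1 + 0.42·π_2 + 0.34·π_3 + 0.24·π_4
π_2 = 0.24·π_1 + 0.2·π_2 + 0.22·π_3 + 0.18·π_4
π_3 = 0.26·π_1 + 0.2·π_2 + 0.16·π_3 + 0.24·π_4
Solving with the normalization constraint gives π = (0.3062, 0.2114, 0.2201, 0.2624).
So the stationary probability of Help is 0.3062.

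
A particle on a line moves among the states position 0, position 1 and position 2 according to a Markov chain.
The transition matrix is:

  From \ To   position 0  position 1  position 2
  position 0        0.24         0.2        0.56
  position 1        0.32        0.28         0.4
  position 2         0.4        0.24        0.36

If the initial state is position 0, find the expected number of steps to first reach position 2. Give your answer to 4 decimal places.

Let t(s) be the expected number of steps to first reach position 2 from state s, with t(position 2) = 0. Conditioning on the first step:
t(position 0) = 1 + 0.24·t(position 0) + 0.2·t(position 1)
t(position 1) = 1 + 0.32·t(position 0) + 0.28·t(position 1)
Solving: t(position 0) = 1.9040, t(position 1) = 2.2351.
Expected steps from position 0 to position 2: 1.9040.

1.9040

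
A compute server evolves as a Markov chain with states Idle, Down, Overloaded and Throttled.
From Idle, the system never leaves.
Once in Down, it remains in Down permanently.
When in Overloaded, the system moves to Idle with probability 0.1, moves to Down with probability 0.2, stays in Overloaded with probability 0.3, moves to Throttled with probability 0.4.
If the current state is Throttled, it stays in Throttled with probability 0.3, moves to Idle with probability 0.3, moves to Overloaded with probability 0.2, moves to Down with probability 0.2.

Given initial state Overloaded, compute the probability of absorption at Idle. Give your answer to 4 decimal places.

Let h(s) be the probability of absorption at Idle starting from transient state s. Then h(Idle) = 1 and h(Down) = 0. By first-step analysis:
h(Overloaded) = 0.1·1 + 0.2·0 + 0.3·h(Overloaded) + 0.4·h(Throttled)
h(Throttled) = 0.3·1 + 0.2·0 + 0.2·h(Overloaded) + 0.3·h(Throttled)
Solving: h(Overloaded) = 0.4634, h(Throttled) = 0.5610.
Starting from Overloaded, the probability is 0.4634.

0.4634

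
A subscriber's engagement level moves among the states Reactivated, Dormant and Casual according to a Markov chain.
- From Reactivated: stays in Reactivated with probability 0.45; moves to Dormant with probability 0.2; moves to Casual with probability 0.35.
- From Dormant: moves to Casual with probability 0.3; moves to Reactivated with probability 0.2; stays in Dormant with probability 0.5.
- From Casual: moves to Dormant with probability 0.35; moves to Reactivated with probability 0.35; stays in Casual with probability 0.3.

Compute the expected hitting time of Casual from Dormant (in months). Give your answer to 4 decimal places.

3.1915

Let t(s) be the expected number of months to first reach Casual from state s, with t(Casual) = 0. Conditioning on the first month:
t(Reactivated) = 1 + 0.45·t(Reactivated) + 0.2·t(Dormant)
t(Dormant) = 1 + 0.2·t(Reactivated) + 0.5·t(Dormant)
Solving: t(Reactivated) = 2.9787, t(Dormant) = 3.1915.
Expected months from Dormant to Casual: 3.1915.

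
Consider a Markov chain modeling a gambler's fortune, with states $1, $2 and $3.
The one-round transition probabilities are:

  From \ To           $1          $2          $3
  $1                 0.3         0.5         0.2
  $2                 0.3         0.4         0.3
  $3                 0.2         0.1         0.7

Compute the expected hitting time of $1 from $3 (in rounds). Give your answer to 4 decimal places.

Let t(s) be the expected number of rounds to first reach $1 from state s, with t($1) = 0. Conditioning on the first round:
t($2) = 1 + 0.4·t($2) + 0.3·t($3)
t($3) = 1 + 0.1·t($2) + 0.7·t($3)
Solving: t($2) = 4.0000, t($3) = 4.6667.
Expected rounds from $3 to $1: 4.6667.

4.6667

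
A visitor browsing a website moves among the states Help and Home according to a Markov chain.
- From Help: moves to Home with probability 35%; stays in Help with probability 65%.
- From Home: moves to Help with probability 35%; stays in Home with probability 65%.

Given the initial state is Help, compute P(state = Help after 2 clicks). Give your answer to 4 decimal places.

0.5450

Sum over the intermediate state after 1 click:
P = P(Help→Help)·P(Help→Help) + P(Help→Home)·P(Home→Help)
  = 0.65×0.65 + 0.35×0.35
  = 0.4225 + 0.1225 = 0.5450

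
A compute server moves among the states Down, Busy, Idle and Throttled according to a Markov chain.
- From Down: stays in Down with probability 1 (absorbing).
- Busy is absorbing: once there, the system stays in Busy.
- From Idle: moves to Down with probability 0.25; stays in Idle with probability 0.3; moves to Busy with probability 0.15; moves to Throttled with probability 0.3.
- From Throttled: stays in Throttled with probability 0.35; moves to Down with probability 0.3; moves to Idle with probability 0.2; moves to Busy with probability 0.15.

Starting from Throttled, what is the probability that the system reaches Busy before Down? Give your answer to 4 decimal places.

0.3418

Let h(s) be the probability of absorption at Busy starting from transient state s. Then h(Busy) = 1 and h(Down) = 0. By first-step analysis:
h(Idle) = 0.25·0 + 0.15·1 + 0.3·h(Idle) + 0.3·h(Throttled)
h(Throttled) = 0.3·0 + 0.15·1 + 0.2·h(Idle) + 0.35·h(Throttled)
Solving: h(Idle) = 0.3608, h(Throttled) = 0.3418.
Starting from Throttled, the probability is 0.3418.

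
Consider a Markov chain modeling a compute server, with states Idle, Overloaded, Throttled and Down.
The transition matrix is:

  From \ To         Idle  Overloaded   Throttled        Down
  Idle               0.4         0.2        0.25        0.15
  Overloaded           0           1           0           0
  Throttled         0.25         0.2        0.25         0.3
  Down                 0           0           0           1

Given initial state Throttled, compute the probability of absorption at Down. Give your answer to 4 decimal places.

0.5613

Let h(s) be the probability of absorption at Down starting from transient state s. Then h(Down) = 1 and h(Overloaded) = 0. By first-step analysis:
h(Idle) = 0.4·h(Idle) + 0.2·0 + 0.25·h(Throttled) + 0.15·1
h(Throttled) = 0.25·h(Idle) + 0.2·0 + 0.25·h(Throttled) + 0.3·1
Solving: h(Idle) = 0.4839, h(Throttled) = 0.5613.
Starting from Throttled, the probability is 0.5613.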